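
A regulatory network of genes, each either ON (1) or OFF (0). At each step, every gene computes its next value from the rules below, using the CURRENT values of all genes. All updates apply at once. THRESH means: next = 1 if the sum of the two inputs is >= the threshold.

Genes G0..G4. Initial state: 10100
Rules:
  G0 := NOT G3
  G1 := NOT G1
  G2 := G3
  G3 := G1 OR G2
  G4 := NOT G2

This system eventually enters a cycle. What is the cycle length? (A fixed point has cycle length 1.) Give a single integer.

Step 0: 10100
Step 1: G0=NOT G3=NOT 0=1 G1=NOT G1=NOT 0=1 G2=G3=0 G3=G1|G2=0|1=1 G4=NOT G2=NOT 1=0 -> 11010
Step 2: G0=NOT G3=NOT 1=0 G1=NOT G1=NOT 1=0 G2=G3=1 G3=G1|G2=1|0=1 G4=NOT G2=NOT 0=1 -> 00111
Step 3: G0=NOT G3=NOT 1=0 G1=NOT G1=NOT 0=1 G2=G3=1 G3=G1|G2=0|1=1 G4=NOT G2=NOT 1=0 -> 01110
Step 4: G0=NOT G3=NOT 1=0 G1=NOT G1=NOT 1=0 G2=G3=1 G3=G1|G2=1|1=1 G4=NOT G2=NOT 1=0 -> 00110
Step 5: G0=NOT G3=NOT 1=0 G1=NOT G1=NOT 0=1 G2=G3=1 G3=G1|G2=0|1=1 G4=NOT G2=NOT 1=0 -> 01110
State from step 5 equals state from step 3 -> cycle length 2

Answer: 2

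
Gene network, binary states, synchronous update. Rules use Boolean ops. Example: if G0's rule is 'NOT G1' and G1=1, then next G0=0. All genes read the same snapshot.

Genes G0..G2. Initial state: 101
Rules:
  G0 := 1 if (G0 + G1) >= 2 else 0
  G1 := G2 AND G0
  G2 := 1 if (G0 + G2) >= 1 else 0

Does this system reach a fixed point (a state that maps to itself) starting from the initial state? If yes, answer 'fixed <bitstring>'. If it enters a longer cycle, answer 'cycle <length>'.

Step 0: 101
Step 1: G0=(1+0>=2)=0 G1=G2&G0=1&1=1 G2=(1+1>=1)=1 -> 011
Step 2: G0=(0+1>=2)=0 G1=G2&G0=1&0=0 G2=(0+1>=1)=1 -> 001
Step 3: G0=(0+0>=2)=0 G1=G2&G0=1&0=0 G2=(0+1>=1)=1 -> 001
Fixed point reached at step 2: 001

Answer: fixed 001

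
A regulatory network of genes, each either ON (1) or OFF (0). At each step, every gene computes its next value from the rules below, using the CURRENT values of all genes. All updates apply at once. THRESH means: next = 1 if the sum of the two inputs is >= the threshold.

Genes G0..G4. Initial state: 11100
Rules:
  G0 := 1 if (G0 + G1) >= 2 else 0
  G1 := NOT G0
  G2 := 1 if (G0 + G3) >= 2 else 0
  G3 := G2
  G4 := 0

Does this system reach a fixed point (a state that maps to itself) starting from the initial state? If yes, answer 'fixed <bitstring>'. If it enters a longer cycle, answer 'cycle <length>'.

Step 0: 11100
Step 1: G0=(1+1>=2)=1 G1=NOT G0=NOT 1=0 G2=(1+0>=2)=0 G3=G2=1 G4=0(const) -> 10010
Step 2: G0=(1+0>=2)=0 G1=NOT G0=NOT 1=0 G2=(1+1>=2)=1 G3=G2=0 G4=0(const) -> 00100
Step 3: G0=(0+0>=2)=0 G1=NOT G0=NOT 0=1 G2=(0+0>=2)=0 G3=G2=1 G4=0(const) -> 01010
Step 4: G0=(0+1>=2)=0 G1=NOT G0=NOT 0=1 G2=(0+1>=2)=0 G3=G2=0 G4=0(const) -> 01000
Step 5: G0=(0+1>=2)=0 G1=NOT G0=NOT 0=1 G2=(0+0>=2)=0 G3=G2=0 G4=0(const) -> 01000
Fixed point reached at step 4: 01000

Answer: fixed 01000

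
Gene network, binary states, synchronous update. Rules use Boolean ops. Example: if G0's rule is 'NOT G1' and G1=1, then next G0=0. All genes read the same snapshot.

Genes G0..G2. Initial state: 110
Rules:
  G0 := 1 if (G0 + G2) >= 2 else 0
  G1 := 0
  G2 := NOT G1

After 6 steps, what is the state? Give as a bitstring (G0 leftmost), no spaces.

Step 1: G0=(1+0>=2)=0 G1=0(const) G2=NOT G1=NOT 1=0 -> 000
Step 2: G0=(0+0>=2)=0 G1=0(const) G2=NOT G1=NOT 0=1 -> 001
Step 3: G0=(0+1>=2)=0 G1=0(const) G2=NOT G1=NOT 0=1 -> 001
Step 4: G0=(0+1>=2)=0 G1=0(const) G2=NOT G1=NOT 0=1 -> 001
Step 5: G0=(0+1>=2)=0 G1=0(const) G2=NOT G1=NOT 0=1 -> 001
Step 6: G0=(0+1>=2)=0 G1=0(const) G2=NOT G1=NOT 0=1 -> 001

001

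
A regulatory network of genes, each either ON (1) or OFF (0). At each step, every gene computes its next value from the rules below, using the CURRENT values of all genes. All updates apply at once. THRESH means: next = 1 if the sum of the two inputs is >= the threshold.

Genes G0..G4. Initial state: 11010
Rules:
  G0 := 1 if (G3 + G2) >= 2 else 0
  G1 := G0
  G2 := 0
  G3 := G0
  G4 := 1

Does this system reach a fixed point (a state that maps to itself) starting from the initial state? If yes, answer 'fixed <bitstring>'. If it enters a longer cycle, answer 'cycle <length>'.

Step 0: 11010
Step 1: G0=(1+0>=2)=0 G1=G0=1 G2=0(const) G3=G0=1 G4=1(const) -> 01011
Step 2: G0=(1+0>=2)=0 G1=G0=0 G2=0(const) G3=G0=0 G4=1(const) -> 00001
Step 3: G0=(0+0>=2)=0 G1=G0=0 G2=0(const) G3=G0=0 G4=1(const) -> 00001
Fixed point reached at step 2: 00001

Answer: fixed 00001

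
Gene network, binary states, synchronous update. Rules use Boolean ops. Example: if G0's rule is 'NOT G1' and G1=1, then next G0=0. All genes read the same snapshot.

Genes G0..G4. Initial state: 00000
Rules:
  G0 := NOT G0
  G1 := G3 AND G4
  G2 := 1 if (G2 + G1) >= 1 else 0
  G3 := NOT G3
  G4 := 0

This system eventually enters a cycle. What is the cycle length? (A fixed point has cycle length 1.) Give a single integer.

Answer: 2

Derivation:
Step 0: 00000
Step 1: G0=NOT G0=NOT 0=1 G1=G3&G4=0&0=0 G2=(0+0>=1)=0 G3=NOT G3=NOT 0=1 G4=0(const) -> 10010
Step 2: G0=NOT G0=NOT 1=0 G1=G3&G4=1&0=0 G2=(0+0>=1)=0 G3=NOT G3=NOT 1=0 G4=0(const) -> 00000
State from step 2 equals state from step 0 -> cycle length 2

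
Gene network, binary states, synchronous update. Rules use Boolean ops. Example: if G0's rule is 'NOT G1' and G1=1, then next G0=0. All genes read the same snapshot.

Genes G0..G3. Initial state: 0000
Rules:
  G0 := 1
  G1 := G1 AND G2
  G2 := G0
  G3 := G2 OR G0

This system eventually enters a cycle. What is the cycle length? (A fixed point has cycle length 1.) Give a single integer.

Step 0: 0000
Step 1: G0=1(const) G1=G1&G2=0&0=0 G2=G0=0 G3=G2|G0=0|0=0 -> 1000
Step 2: G0=1(const) G1=G1&G2=0&0=0 G2=G0=1 G3=G2|G0=0|1=1 -> 1011
Step 3: G0=1(const) G1=G1&G2=0&1=0 G2=G0=1 G3=G2|G0=1|1=1 -> 1011
State from step 3 equals state from step 2 -> cycle length 1

Answer: 1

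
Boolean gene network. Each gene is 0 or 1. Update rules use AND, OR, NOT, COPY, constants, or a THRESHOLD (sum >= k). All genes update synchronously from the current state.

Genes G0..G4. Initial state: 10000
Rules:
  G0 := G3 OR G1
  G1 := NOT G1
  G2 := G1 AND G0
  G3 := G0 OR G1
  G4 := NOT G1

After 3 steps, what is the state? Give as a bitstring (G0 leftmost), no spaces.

Step 1: G0=G3|G1=0|0=0 G1=NOT G1=NOT 0=1 G2=G1&G0=0&1=0 G3=G0|G1=1|0=1 G4=NOT G1=NOT 0=1 -> 01011
Step 2: G0=G3|G1=1|1=1 G1=NOT G1=NOT 1=0 G2=G1&G0=1&0=0 G3=G0|G1=0|1=1 G4=NOT G1=NOT 1=0 -> 10010
Step 3: G0=G3|G1=1|0=1 G1=NOT G1=NOT 0=1 G2=G1&G0=0&1=0 G3=G0|G1=1|0=1 G4=NOT G1=NOT 0=1 -> 11011

11011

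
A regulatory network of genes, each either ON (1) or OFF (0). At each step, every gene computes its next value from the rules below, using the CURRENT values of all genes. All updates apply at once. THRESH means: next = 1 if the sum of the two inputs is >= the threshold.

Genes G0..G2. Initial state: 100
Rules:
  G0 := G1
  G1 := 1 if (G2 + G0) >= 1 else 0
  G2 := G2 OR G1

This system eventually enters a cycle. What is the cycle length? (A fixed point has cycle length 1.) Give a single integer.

Answer: 1

Derivation:
Step 0: 100
Step 1: G0=G1=0 G1=(0+1>=1)=1 G2=G2|G1=0|0=0 -> 010
Step 2: G0=G1=1 G1=(0+0>=1)=0 G2=G2|G1=0|1=1 -> 101
Step 3: G0=G1=0 G1=(1+1>=1)=1 G2=G2|G1=1|0=1 -> 011
Step 4: G0=G1=1 G1=(1+0>=1)=1 G2=G2|G1=1|1=1 -> 111
Step 5: G0=G1=1 G1=(1+1>=1)=1 G2=G2|G1=1|1=1 -> 111
State from step 5 equals state from step 4 -> cycle length 1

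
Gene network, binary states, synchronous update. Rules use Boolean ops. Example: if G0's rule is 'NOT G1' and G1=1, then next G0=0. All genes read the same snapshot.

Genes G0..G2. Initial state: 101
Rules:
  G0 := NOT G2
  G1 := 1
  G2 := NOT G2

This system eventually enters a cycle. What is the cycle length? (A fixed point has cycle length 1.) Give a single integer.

Step 0: 101
Step 1: G0=NOT G2=NOT 1=0 G1=1(const) G2=NOT G2=NOT 1=0 -> 010
Step 2: G0=NOT G2=NOT 0=1 G1=1(const) G2=NOT G2=NOT 0=1 -> 111
Step 3: G0=NOT G2=NOT 1=0 G1=1(const) G2=NOT G2=NOT 1=0 -> 010
State from step 3 equals state from step 1 -> cycle length 2

Answer: 2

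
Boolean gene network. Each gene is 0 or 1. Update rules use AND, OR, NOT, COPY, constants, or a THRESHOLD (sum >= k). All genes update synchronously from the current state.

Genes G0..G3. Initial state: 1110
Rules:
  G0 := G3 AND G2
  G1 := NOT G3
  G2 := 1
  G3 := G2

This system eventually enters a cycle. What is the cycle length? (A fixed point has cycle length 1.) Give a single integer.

Step 0: 1110
Step 1: G0=G3&G2=0&1=0 G1=NOT G3=NOT 0=1 G2=1(const) G3=G2=1 -> 0111
Step 2: G0=G3&G2=1&1=1 G1=NOT G3=NOT 1=0 G2=1(const) G3=G2=1 -> 1011
Step 3: G0=G3&G2=1&1=1 G1=NOT G3=NOT 1=0 G2=1(const) G3=G2=1 -> 1011
State from step 3 equals state from step 2 -> cycle length 1

Answer: 1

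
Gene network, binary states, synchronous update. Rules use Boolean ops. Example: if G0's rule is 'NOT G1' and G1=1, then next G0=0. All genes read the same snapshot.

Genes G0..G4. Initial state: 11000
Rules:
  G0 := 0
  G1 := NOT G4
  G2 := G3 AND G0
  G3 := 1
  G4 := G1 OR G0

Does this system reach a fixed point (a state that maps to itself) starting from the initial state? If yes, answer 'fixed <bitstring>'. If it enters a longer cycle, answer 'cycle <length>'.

Answer: cycle 4

Derivation:
Step 0: 11000
Step 1: G0=0(const) G1=NOT G4=NOT 0=1 G2=G3&G0=0&1=0 G3=1(const) G4=G1|G0=1|1=1 -> 01011
Step 2: G0=0(const) G1=NOT G4=NOT 1=0 G2=G3&G0=1&0=0 G3=1(const) G4=G1|G0=1|0=1 -> 00011
Step 3: G0=0(const) G1=NOT G4=NOT 1=0 G2=G3&G0=1&0=0 G3=1(const) G4=G1|G0=0|0=0 -> 00010
Step 4: G0=0(const) G1=NOT G4=NOT 0=1 G2=G3&G0=1&0=0 G3=1(const) G4=G1|G0=0|0=0 -> 01010
Step 5: G0=0(const) G1=NOT G4=NOT 0=1 G2=G3&G0=1&0=0 G3=1(const) G4=G1|G0=1|0=1 -> 01011
Cycle of length 4 starting at step 1 -> no fixed point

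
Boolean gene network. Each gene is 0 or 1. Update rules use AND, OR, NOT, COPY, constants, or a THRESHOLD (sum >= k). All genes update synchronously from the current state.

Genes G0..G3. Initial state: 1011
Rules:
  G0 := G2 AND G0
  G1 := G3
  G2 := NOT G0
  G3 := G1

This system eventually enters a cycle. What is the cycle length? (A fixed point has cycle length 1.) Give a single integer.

Step 0: 1011
Step 1: G0=G2&G0=1&1=1 G1=G3=1 G2=NOT G0=NOT 1=0 G3=G1=0 -> 1100
Step 2: G0=G2&G0=0&1=0 G1=G3=0 G2=NOT G0=NOT 1=0 G3=G1=1 -> 0001
Step 3: G0=G2&G0=0&0=0 G1=G3=1 G2=NOT G0=NOT 0=1 G3=G1=0 -> 0110
Step 4: G0=G2&G0=1&0=0 G1=G3=0 G2=NOT G0=NOT 0=1 G3=G1=1 -> 0011
Step 5: G0=G2&G0=1&0=0 G1=G3=1 G2=NOT G0=NOT 0=1 G3=G1=0 -> 0110
State from step 5 equals state from step 3 -> cycle length 2

Answer: 2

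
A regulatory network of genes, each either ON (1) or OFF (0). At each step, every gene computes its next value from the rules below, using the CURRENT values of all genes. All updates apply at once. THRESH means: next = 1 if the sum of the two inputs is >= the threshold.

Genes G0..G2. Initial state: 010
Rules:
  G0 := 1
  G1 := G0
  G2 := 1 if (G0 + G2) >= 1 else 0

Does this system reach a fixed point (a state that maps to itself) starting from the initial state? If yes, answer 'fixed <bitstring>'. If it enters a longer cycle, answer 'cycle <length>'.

Answer: fixed 111

Derivation:
Step 0: 010
Step 1: G0=1(const) G1=G0=0 G2=(0+0>=1)=0 -> 100
Step 2: G0=1(const) G1=G0=1 G2=(1+0>=1)=1 -> 111
Step 3: G0=1(const) G1=G0=1 G2=(1+1>=1)=1 -> 111
Fixed point reached at step 2: 111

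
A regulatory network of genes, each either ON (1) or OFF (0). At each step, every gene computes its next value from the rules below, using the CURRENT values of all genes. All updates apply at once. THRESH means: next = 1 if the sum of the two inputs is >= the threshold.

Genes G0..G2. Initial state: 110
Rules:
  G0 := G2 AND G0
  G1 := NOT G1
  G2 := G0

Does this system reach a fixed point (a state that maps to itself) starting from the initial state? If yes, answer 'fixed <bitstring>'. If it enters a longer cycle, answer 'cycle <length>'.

Answer: cycle 2

Derivation:
Step 0: 110
Step 1: G0=G2&G0=0&1=0 G1=NOT G1=NOT 1=0 G2=G0=1 -> 001
Step 2: G0=G2&G0=1&0=0 G1=NOT G1=NOT 0=1 G2=G0=0 -> 010
Step 3: G0=G2&G0=0&0=0 G1=NOT G1=NOT 1=0 G2=G0=0 -> 000
Step 4: G0=G2&G0=0&0=0 G1=NOT G1=NOT 0=1 G2=G0=0 -> 010
Cycle of length 2 starting at step 2 -> no fixed point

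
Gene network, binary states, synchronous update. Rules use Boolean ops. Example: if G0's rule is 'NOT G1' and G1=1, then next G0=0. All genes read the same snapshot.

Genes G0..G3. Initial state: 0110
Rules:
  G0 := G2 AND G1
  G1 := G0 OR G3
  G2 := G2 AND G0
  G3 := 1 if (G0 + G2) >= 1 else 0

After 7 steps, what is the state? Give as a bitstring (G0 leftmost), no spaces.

Step 1: G0=G2&G1=1&1=1 G1=G0|G3=0|0=0 G2=G2&G0=1&0=0 G3=(0+1>=1)=1 -> 1001
Step 2: G0=G2&G1=0&0=0 G1=G0|G3=1|1=1 G2=G2&G0=0&1=0 G3=(1+0>=1)=1 -> 0101
Step 3: G0=G2&G1=0&1=0 G1=G0|G3=0|1=1 G2=G2&G0=0&0=0 G3=(0+0>=1)=0 -> 0100
Step 4: G0=G2&G1=0&1=0 G1=G0|G3=0|0=0 G2=G2&G0=0&0=0 G3=(0+0>=1)=0 -> 0000
Step 5: G0=G2&G1=0&0=0 G1=G0|G3=0|0=0 G2=G2&G0=0&0=0 G3=(0+0>=1)=0 -> 0000
Step 6: G0=G2&G1=0&0=0 G1=G0|G3=0|0=0 G2=G2&G0=0&0=0 G3=(0+0>=1)=0 -> 0000
Step 7: G0=G2&G1=0&0=0 G1=G0|G3=0|0=0 G2=G2&G0=0&0=0 G3=(0+0>=1)=0 -> 0000

0000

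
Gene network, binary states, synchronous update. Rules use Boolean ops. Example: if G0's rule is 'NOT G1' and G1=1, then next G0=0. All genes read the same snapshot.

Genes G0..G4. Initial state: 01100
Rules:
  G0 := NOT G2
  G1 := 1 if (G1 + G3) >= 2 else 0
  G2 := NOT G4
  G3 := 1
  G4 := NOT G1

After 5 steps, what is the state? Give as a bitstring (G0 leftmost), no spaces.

Step 1: G0=NOT G2=NOT 1=0 G1=(1+0>=2)=0 G2=NOT G4=NOT 0=1 G3=1(const) G4=NOT G1=NOT 1=0 -> 00110
Step 2: G0=NOT G2=NOT 1=0 G1=(0+1>=2)=0 G2=NOT G4=NOT 0=1 G3=1(const) G4=NOT G1=NOT 0=1 -> 00111
Step 3: G0=NOT G2=NOT 1=0 G1=(0+1>=2)=0 G2=NOT G4=NOT 1=0 G3=1(const) G4=NOT G1=NOT 0=1 -> 00011
Step 4: G0=NOT G2=NOT 0=1 G1=(0+1>=2)=0 G2=NOT G4=NOT 1=0 G3=1(const) G4=NOT G1=NOT 0=1 -> 10011
Step 5: G0=NOT G2=NOT 0=1 G1=(0+1>=2)=0 G2=NOT G4=NOT 1=0 G3=1(const) G4=NOT G1=NOT 0=1 -> 10011

10011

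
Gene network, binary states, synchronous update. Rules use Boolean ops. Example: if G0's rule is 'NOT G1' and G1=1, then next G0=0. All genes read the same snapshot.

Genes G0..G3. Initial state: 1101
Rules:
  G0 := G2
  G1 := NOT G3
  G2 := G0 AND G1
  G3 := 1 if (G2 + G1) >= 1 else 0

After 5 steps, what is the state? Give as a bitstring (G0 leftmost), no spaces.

Step 1: G0=G2=0 G1=NOT G3=NOT 1=0 G2=G0&G1=1&1=1 G3=(0+1>=1)=1 -> 0011
Step 2: G0=G2=1 G1=NOT G3=NOT 1=0 G2=G0&G1=0&0=0 G3=(1+0>=1)=1 -> 1001
Step 3: G0=G2=0 G1=NOT G3=NOT 1=0 G2=G0&G1=1&0=0 G3=(0+0>=1)=0 -> 0000
Step 4: G0=G2=0 G1=NOT G3=NOT 0=1 G2=G0&G1=0&0=0 G3=(0+0>=1)=0 -> 0100
Step 5: G0=G2=0 G1=NOT G3=NOT 0=1 G2=G0&G1=0&1=0 G3=(0+1>=1)=1 -> 0101

0101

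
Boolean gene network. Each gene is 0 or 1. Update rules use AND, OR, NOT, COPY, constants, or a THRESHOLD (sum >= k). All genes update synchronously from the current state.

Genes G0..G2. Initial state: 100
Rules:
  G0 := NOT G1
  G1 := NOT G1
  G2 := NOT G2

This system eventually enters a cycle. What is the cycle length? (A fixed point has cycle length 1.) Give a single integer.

Step 0: 100
Step 1: G0=NOT G1=NOT 0=1 G1=NOT G1=NOT 0=1 G2=NOT G2=NOT 0=1 -> 111
Step 2: G0=NOT G1=NOT 1=0 G1=NOT G1=NOT 1=0 G2=NOT G2=NOT 1=0 -> 000
Step 3: G0=NOT G1=NOT 0=1 G1=NOT G1=NOT 0=1 G2=NOT G2=NOT 0=1 -> 111
State from step 3 equals state from step 1 -> cycle length 2

Answer: 2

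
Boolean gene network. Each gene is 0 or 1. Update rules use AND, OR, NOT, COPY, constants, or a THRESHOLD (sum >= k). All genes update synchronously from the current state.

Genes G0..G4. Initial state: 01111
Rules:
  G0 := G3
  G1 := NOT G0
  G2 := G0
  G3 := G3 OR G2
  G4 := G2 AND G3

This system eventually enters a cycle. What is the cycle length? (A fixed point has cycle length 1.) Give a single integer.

Step 0: 01111
Step 1: G0=G3=1 G1=NOT G0=NOT 0=1 G2=G0=0 G3=G3|G2=1|1=1 G4=G2&G3=1&1=1 -> 11011
Step 2: G0=G3=1 G1=NOT G0=NOT 1=0 G2=G0=1 G3=G3|G2=1|0=1 G4=G2&G3=0&1=0 -> 10110
Step 3: G0=G3=1 G1=NOT G0=NOT 1=0 G2=G0=1 G3=G3|G2=1|1=1 G4=G2&G3=1&1=1 -> 10111
Step 4: G0=G3=1 G1=NOT G0=NOT 1=0 G2=G0=1 G3=G3|G2=1|1=1 G4=G2&G3=1&1=1 -> 10111
State from step 4 equals state from step 3 -> cycle length 1

Answer: 1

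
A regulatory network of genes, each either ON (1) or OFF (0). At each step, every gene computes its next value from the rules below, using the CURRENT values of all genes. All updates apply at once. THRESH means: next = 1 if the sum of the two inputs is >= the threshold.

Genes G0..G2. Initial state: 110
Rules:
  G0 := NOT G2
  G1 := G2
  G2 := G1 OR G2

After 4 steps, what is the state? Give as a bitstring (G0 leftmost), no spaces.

Step 1: G0=NOT G2=NOT 0=1 G1=G2=0 G2=G1|G2=1|0=1 -> 101
Step 2: G0=NOT G2=NOT 1=0 G1=G2=1 G2=G1|G2=0|1=1 -> 011
Step 3: G0=NOT G2=NOT 1=0 G1=G2=1 G2=G1|G2=1|1=1 -> 011
Step 4: G0=NOT G2=NOT 1=0 G1=G2=1 G2=G1|G2=1|1=1 -> 011

011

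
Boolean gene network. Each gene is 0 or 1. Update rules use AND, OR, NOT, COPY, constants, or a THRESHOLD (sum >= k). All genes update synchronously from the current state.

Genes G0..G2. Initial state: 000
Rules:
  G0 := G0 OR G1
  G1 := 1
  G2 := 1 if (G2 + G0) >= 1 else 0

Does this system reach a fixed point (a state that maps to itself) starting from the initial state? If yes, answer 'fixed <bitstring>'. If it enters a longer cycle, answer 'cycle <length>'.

Step 0: 000
Step 1: G0=G0|G1=0|0=0 G1=1(const) G2=(0+0>=1)=0 -> 010
Step 2: G0=G0|G1=0|1=1 G1=1(const) G2=(0+0>=1)=0 -> 110
Step 3: G0=G0|G1=1|1=1 G1=1(const) G2=(0+1>=1)=1 -> 111
Step 4: G0=G0|G1=1|1=1 G1=1(const) G2=(1+1>=1)=1 -> 111
Fixed point reached at step 3: 111

Answer: fixed 111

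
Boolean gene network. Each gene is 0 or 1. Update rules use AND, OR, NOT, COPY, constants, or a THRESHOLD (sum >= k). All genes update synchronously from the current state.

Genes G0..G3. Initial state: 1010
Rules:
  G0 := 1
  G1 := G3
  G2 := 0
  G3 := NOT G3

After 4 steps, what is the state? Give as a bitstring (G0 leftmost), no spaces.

Step 1: G0=1(const) G1=G3=0 G2=0(const) G3=NOT G3=NOT 0=1 -> 1001
Step 2: G0=1(const) G1=G3=1 G2=0(const) G3=NOT G3=NOT 1=0 -> 1100
Step 3: G0=1(const) G1=G3=0 G2=0(const) G3=NOT G3=NOT 0=1 -> 1001
Step 4: G0=1(const) G1=G3=1 G2=0(const) G3=NOT G3=NOT 1=0 -> 1100

1100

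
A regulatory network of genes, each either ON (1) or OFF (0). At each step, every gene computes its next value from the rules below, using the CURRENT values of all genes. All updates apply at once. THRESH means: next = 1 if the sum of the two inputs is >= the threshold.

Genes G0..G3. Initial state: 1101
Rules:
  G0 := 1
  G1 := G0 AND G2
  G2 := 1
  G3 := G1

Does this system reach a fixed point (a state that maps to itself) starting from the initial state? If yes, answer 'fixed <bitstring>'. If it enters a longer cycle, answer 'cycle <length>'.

Answer: fixed 1111

Derivation:
Step 0: 1101
Step 1: G0=1(const) G1=G0&G2=1&0=0 G2=1(const) G3=G1=1 -> 1011
Step 2: G0=1(const) G1=G0&G2=1&1=1 G2=1(const) G3=G1=0 -> 1110
Step 3: G0=1(const) G1=G0&G2=1&1=1 G2=1(const) G3=G1=1 -> 1111
Step 4: G0=1(const) G1=G0&G2=1&1=1 G2=1(const) G3=G1=1 -> 1111
Fixed point reached at step 3: 1111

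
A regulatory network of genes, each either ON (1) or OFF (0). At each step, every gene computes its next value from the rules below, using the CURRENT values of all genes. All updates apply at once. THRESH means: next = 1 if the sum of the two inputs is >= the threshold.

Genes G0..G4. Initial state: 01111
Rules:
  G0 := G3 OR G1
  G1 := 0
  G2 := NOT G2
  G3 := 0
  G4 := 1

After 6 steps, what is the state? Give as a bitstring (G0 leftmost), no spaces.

Step 1: G0=G3|G1=1|1=1 G1=0(const) G2=NOT G2=NOT 1=0 G3=0(const) G4=1(const) -> 10001
Step 2: G0=G3|G1=0|0=0 G1=0(const) G2=NOT G2=NOT 0=1 G3=0(const) G4=1(const) -> 00101
Step 3: G0=G3|G1=0|0=0 G1=0(const) G2=NOT G2=NOT 1=0 G3=0(const) G4=1(const) -> 00001
Step 4: G0=G3|G1=0|0=0 G1=0(const) G2=NOT G2=NOT 0=1 G3=0(const) G4=1(const) -> 00101
Step 5: G0=G3|G1=0|0=0 G1=0(const) G2=NOT G2=NOT 1=0 G3=0(const) G4=1(const) -> 00001
Step 6: G0=G3|G1=0|0=0 G1=0(const) G2=NOT G2=NOT 0=1 G3=0(const) G4=1(const) -> 00101

00101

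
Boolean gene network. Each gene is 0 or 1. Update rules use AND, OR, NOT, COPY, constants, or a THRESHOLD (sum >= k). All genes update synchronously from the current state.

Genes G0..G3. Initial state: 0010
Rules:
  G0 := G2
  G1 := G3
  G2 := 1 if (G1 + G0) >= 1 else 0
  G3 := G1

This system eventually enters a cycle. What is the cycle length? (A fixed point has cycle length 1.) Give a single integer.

Step 0: 0010
Step 1: G0=G2=1 G1=G3=0 G2=(0+0>=1)=0 G3=G1=0 -> 1000
Step 2: G0=G2=0 G1=G3=0 G2=(0+1>=1)=1 G3=G1=0 -> 0010
State from step 2 equals state from step 0 -> cycle length 2

Answer: 2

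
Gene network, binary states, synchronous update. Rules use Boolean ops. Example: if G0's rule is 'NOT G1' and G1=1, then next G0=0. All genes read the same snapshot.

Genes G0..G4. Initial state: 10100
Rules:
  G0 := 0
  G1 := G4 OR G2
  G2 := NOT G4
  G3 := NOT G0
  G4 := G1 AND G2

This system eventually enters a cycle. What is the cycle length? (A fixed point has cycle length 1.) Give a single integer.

Answer: 5

Derivation:
Step 0: 10100
Step 1: G0=0(const) G1=G4|G2=0|1=1 G2=NOT G4=NOT 0=1 G3=NOT G0=NOT 1=0 G4=G1&G2=0&1=0 -> 01100
Step 2: G0=0(const) G1=G4|G2=0|1=1 G2=NOT G4=NOT 0=1 G3=NOT G0=NOT 0=1 G4=G1&G2=1&1=1 -> 01111
Step 3: G0=0(const) G1=G4|G2=1|1=1 G2=NOT G4=NOT 1=0 G3=NOT G0=NOT 0=1 G4=G1&G2=1&1=1 -> 01011
Step 4: G0=0(const) G1=G4|G2=1|0=1 G2=NOT G4=NOT 1=0 G3=NOT G0=NOT 0=1 G4=G1&G2=1&0=0 -> 01010
Step 5: G0=0(const) G1=G4|G2=0|0=0 G2=NOT G4=NOT 0=1 G3=NOT G0=NOT 0=1 G4=G1&G2=1&0=0 -> 00110
Step 6: G0=0(const) G1=G4|G2=0|1=1 G2=NOT G4=NOT 0=1 G3=NOT G0=NOT 0=1 G4=G1&G2=0&1=0 -> 01110
Step 7: G0=0(const) G1=G4|G2=0|1=1 G2=NOT G4=NOT 0=1 G3=NOT G0=NOT 0=1 G4=G1&G2=1&1=1 -> 01111
State from step 7 equals state from step 2 -> cycle length 5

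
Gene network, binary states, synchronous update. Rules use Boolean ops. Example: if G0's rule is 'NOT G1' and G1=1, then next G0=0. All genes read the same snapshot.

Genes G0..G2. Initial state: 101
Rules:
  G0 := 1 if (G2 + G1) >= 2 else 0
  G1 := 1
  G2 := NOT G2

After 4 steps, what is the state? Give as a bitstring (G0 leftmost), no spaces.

Step 1: G0=(1+0>=2)=0 G1=1(const) G2=NOT G2=NOT 1=0 -> 010
Step 2: G0=(0+1>=2)=0 G1=1(const) G2=NOT G2=NOT 0=1 -> 011
Step 3: G0=(1+1>=2)=1 G1=1(const) G2=NOT G2=NOT 1=0 -> 110
Step 4: G0=(0+1>=2)=0 G1=1(const) G2=NOT G2=NOT 0=1 -> 011

011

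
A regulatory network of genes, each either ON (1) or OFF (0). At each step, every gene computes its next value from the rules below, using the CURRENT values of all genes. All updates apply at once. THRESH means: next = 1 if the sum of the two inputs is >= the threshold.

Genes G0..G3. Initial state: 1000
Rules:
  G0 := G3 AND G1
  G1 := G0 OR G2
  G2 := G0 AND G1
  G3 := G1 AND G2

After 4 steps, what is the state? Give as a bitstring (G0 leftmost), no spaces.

Step 1: G0=G3&G1=0&0=0 G1=G0|G2=1|0=1 G2=G0&G1=1&0=0 G3=G1&G2=0&0=0 -> 0100
Step 2: G0=G3&G1=0&1=0 G1=G0|G2=0|0=0 G2=G0&G1=0&1=0 G3=G1&G2=1&0=0 -> 0000
Step 3: G0=G3&G1=0&0=0 G1=G0|G2=0|0=0 G2=G0&G1=0&0=0 G3=G1&G2=0&0=0 -> 0000
Step 4: G0=G3&G1=0&0=0 G1=G0|G2=0|0=0 G2=G0&G1=0&0=0 G3=G1&G2=0&0=0 -> 0000

0000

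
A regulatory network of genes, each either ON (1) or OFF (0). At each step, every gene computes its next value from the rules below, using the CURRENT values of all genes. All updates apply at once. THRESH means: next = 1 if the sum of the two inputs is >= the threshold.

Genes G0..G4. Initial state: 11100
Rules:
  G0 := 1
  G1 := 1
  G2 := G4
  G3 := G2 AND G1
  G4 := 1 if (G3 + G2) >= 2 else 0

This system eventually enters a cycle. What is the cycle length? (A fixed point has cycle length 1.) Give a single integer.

Step 0: 11100
Step 1: G0=1(const) G1=1(const) G2=G4=0 G3=G2&G1=1&1=1 G4=(0+1>=2)=0 -> 11010
Step 2: G0=1(const) G1=1(const) G2=G4=0 G3=G2&G1=0&1=0 G4=(1+0>=2)=0 -> 11000
Step 3: G0=1(const) G1=1(const) G2=G4=0 G3=G2&G1=0&1=0 G4=(0+0>=2)=0 -> 11000
State from step 3 equals state from step 2 -> cycle length 1

Answer: 1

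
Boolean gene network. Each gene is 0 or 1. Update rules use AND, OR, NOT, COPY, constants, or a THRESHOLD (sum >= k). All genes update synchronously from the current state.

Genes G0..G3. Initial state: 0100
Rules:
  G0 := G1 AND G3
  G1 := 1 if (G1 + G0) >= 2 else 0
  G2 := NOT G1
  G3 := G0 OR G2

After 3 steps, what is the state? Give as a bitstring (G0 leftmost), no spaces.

Step 1: G0=G1&G3=1&0=0 G1=(1+0>=2)=0 G2=NOT G1=NOT 1=0 G3=G0|G2=0|0=0 -> 0000
Step 2: G0=G1&G3=0&0=0 G1=(0+0>=2)=0 G2=NOT G1=NOT 0=1 G3=G0|G2=0|0=0 -> 0010
Step 3: G0=G1&G3=0&0=0 G1=(0+0>=2)=0 G2=NOT G1=NOT 0=1 G3=G0|G2=0|1=1 -> 0011

0011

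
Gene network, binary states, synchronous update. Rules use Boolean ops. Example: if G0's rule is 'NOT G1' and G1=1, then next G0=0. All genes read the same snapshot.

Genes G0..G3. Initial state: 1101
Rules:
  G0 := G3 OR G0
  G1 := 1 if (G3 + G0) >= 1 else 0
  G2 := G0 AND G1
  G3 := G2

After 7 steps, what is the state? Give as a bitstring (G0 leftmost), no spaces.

Step 1: G0=G3|G0=1|1=1 G1=(1+1>=1)=1 G2=G0&G1=1&1=1 G3=G2=0 -> 1110
Step 2: G0=G3|G0=0|1=1 G1=(0+1>=1)=1 G2=G0&G1=1&1=1 G3=G2=1 -> 1111
Step 3: G0=G3|G0=1|1=1 G1=(1+1>=1)=1 G2=G0&G1=1&1=1 G3=G2=1 -> 1111
Step 4: G0=G3|G0=1|1=1 G1=(1+1>=1)=1 G2=G0&G1=1&1=1 G3=G2=1 -> 1111
Step 5: G0=G3|G0=1|1=1 G1=(1+1>=1)=1 G2=G0&G1=1&1=1 G3=G2=1 -> 1111
Step 6: G0=G3|G0=1|1=1 G1=(1+1>=1)=1 G2=G0&G1=1&1=1 G3=G2=1 -> 1111
Step 7: G0=G3|G0=1|1=1 G1=(1+1>=1)=1 G2=G0&G1=1&1=1 G3=G2=1 -> 1111

1111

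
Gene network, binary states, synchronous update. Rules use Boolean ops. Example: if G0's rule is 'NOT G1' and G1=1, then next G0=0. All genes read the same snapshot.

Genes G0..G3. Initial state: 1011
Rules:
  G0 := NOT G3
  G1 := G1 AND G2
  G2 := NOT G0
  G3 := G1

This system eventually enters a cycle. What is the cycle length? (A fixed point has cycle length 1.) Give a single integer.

Step 0: 1011
Step 1: G0=NOT G3=NOT 1=0 G1=G1&G2=0&1=0 G2=NOT G0=NOT 1=0 G3=G1=0 -> 0000
Step 2: G0=NOT G3=NOT 0=1 G1=G1&G2=0&0=0 G2=NOT G0=NOT 0=1 G3=G1=0 -> 1010
Step 3: G0=NOT G3=NOT 0=1 G1=G1&G2=0&1=0 G2=NOT G0=NOT 1=0 G3=G1=0 -> 1000
Step 4: G0=NOT G3=NOT 0=1 G1=G1&G2=0&0=0 G2=NOT G0=NOT 1=0 G3=G1=0 -> 1000
State from step 4 equals state from step 3 -> cycle length 1

Answer: 1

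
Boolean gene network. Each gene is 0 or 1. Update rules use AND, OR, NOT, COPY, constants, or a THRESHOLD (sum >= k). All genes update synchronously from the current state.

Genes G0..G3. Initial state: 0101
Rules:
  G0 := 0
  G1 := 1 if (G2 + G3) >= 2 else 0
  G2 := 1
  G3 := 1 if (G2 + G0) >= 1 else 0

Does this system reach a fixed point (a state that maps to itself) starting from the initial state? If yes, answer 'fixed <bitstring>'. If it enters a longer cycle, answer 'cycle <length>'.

Answer: fixed 0111

Derivation:
Step 0: 0101
Step 1: G0=0(const) G1=(0+1>=2)=0 G2=1(const) G3=(0+0>=1)=0 -> 0010
Step 2: G0=0(const) G1=(1+0>=2)=0 G2=1(const) G3=(1+0>=1)=1 -> 0011
Step 3: G0=0(const) G1=(1+1>=2)=1 G2=1(const) G3=(1+0>=1)=1 -> 0111
Step 4: G0=0(const) G1=(1+1>=2)=1 G2=1(const) G3=(1+0>=1)=1 -> 0111
Fixed point reached at step 3: 0111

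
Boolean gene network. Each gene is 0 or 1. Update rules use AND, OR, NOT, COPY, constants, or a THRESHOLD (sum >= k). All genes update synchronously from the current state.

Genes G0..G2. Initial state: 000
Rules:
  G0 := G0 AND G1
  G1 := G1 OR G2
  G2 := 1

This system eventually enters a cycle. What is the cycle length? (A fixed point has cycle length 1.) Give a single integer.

Step 0: 000
Step 1: G0=G0&G1=0&0=0 G1=G1|G2=0|0=0 G2=1(const) -> 001
Step 2: G0=G0&G1=0&0=0 G1=G1|G2=0|1=1 G2=1(const) -> 011
Step 3: G0=G0&G1=0&1=0 G1=G1|G2=1|1=1 G2=1(const) -> 011
State from step 3 equals state from step 2 -> cycle length 1

Answer: 1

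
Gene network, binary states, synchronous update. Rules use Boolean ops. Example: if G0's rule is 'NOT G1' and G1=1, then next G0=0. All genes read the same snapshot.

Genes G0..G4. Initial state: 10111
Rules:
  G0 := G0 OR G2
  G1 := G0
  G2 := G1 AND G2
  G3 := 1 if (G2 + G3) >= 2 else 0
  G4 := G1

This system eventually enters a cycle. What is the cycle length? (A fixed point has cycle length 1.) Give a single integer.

Answer: 1

Derivation:
Step 0: 10111
Step 1: G0=G0|G2=1|1=1 G1=G0=1 G2=G1&G2=0&1=0 G3=(1+1>=2)=1 G4=G1=0 -> 11010
Step 2: G0=G0|G2=1|0=1 G1=G0=1 G2=G1&G2=1&0=0 G3=(0+1>=2)=0 G4=G1=1 -> 11001
Step 3: G0=G0|G2=1|0=1 G1=G0=1 G2=G1&G2=1&0=0 G3=(0+0>=2)=0 G4=G1=1 -> 11001
State from step 3 equals state from step 2 -> cycle length 1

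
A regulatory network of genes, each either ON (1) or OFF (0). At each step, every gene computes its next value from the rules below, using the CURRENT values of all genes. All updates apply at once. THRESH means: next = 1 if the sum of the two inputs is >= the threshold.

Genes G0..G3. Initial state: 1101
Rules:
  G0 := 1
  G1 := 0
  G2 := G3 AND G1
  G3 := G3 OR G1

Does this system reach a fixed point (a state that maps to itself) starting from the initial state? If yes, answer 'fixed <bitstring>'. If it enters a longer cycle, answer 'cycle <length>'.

Answer: fixed 1001

Derivation:
Step 0: 1101
Step 1: G0=1(const) G1=0(const) G2=G3&G1=1&1=1 G3=G3|G1=1|1=1 -> 1011
Step 2: G0=1(const) G1=0(const) G2=G3&G1=1&0=0 G3=G3|G1=1|0=1 -> 1001
Step 3: G0=1(const) G1=0(const) G2=G3&G1=1&0=0 G3=G3|G1=1|0=1 -> 1001
Fixed point reached at step 2: 1001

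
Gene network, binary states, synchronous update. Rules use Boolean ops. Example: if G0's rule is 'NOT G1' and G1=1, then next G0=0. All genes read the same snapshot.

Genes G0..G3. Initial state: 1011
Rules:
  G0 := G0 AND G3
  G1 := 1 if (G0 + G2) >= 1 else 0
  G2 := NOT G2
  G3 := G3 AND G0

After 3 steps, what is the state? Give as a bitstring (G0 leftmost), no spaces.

Step 1: G0=G0&G3=1&1=1 G1=(1+1>=1)=1 G2=NOT G2=NOT 1=0 G3=G3&G0=1&1=1 -> 1101
Step 2: G0=G0&G3=1&1=1 G1=(1+0>=1)=1 G2=NOT G2=NOT 0=1 G3=G3&G0=1&1=1 -> 1111
Step 3: G0=G0&G3=1&1=1 G1=(1+1>=1)=1 G2=NOT G2=NOT 1=0 G3=G3&G0=1&1=1 -> 1101

1101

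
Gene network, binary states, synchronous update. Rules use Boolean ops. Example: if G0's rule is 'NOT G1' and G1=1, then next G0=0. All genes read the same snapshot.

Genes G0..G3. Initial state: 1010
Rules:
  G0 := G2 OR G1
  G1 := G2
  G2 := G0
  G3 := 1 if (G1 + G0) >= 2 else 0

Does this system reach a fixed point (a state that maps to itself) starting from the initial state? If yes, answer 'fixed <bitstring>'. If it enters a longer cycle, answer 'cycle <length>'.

Step 0: 1010
Step 1: G0=G2|G1=1|0=1 G1=G2=1 G2=G0=1 G3=(0+1>=2)=0 -> 1110
Step 2: G0=G2|G1=1|1=1 G1=G2=1 G2=G0=1 G3=(1+1>=2)=1 -> 1111
Step 3: G0=G2|G1=1|1=1 G1=G2=1 G2=G0=1 G3=(1+1>=2)=1 -> 1111
Fixed point reached at step 2: 1111

Answer: fixed 1111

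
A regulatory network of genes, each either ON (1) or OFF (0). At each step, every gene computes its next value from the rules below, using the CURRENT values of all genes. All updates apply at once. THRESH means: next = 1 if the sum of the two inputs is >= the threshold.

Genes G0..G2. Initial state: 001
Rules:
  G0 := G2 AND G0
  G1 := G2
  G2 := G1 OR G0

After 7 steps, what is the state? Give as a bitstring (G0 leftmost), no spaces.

Step 1: G0=G2&G0=1&0=0 G1=G2=1 G2=G1|G0=0|0=0 -> 010
Step 2: G0=G2&G0=0&0=0 G1=G2=0 G2=G1|G0=1|0=1 -> 001
Step 3: G0=G2&G0=1&0=0 G1=G2=1 G2=G1|G0=0|0=0 -> 010
Step 4: G0=G2&G0=0&0=0 G1=G2=0 G2=G1|G0=1|0=1 -> 001
Step 5: G0=G2&G0=1&0=0 G1=G2=1 G2=G1|G0=0|0=0 -> 010
Step 6: G0=G2&G0=0&0=0 G1=G2=0 G2=G1|G0=1|0=1 -> 001
Step 7: G0=G2&G0=1&0=0 G1=G2=1 G2=G1|G0=0|0=0 -> 010

010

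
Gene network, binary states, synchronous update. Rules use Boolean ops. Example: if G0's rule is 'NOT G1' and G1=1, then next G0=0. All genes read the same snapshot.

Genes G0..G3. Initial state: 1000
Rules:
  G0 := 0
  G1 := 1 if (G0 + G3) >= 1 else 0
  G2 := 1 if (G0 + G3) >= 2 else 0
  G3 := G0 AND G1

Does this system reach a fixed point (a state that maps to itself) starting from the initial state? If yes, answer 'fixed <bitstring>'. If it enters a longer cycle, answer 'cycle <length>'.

Answer: fixed 0000

Derivation:
Step 0: 1000
Step 1: G0=0(const) G1=(1+0>=1)=1 G2=(1+0>=2)=0 G3=G0&G1=1&0=0 -> 0100
Step 2: G0=0(const) G1=(0+0>=1)=0 G2=(0+0>=2)=0 G3=G0&G1=0&1=0 -> 0000
Step 3: G0=0(const) G1=(0+0>=1)=0 G2=(0+0>=2)=0 G3=G0&G1=0&0=0 -> 0000
Fixed point reached at step 2: 0000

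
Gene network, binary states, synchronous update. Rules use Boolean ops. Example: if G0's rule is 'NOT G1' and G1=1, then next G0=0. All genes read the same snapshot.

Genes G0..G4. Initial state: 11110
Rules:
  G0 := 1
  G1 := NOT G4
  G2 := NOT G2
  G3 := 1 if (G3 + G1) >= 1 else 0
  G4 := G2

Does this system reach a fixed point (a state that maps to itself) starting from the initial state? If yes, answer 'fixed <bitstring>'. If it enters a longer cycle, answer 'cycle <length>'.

Answer: cycle 2

Derivation:
Step 0: 11110
Step 1: G0=1(const) G1=NOT G4=NOT 0=1 G2=NOT G2=NOT 1=0 G3=(1+1>=1)=1 G4=G2=1 -> 11011
Step 2: G0=1(const) G1=NOT G4=NOT 1=0 G2=NOT G2=NOT 0=1 G3=(1+1>=1)=1 G4=G2=0 -> 10110
Step 3: G0=1(const) G1=NOT G4=NOT 0=1 G2=NOT G2=NOT 1=0 G3=(1+0>=1)=1 G4=G2=1 -> 11011
Cycle of length 2 starting at step 1 -> no fixed point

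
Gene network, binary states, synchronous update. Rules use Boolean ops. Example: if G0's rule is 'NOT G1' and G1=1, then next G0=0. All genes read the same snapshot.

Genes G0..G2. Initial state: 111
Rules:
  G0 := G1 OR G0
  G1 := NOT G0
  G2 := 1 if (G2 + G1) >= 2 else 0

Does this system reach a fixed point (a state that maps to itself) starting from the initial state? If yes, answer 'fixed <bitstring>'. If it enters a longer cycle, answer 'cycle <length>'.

Answer: fixed 100

Derivation:
Step 0: 111
Step 1: G0=G1|G0=1|1=1 G1=NOT G0=NOT 1=0 G2=(1+1>=2)=1 -> 101
Step 2: G0=G1|G0=0|1=1 G1=NOT G0=NOT 1=0 G2=(1+0>=2)=0 -> 100
Step 3: G0=G1|G0=0|1=1 G1=NOT G0=NOT 1=0 G2=(0+0>=2)=0 -> 100
Fixed point reached at step 2: 100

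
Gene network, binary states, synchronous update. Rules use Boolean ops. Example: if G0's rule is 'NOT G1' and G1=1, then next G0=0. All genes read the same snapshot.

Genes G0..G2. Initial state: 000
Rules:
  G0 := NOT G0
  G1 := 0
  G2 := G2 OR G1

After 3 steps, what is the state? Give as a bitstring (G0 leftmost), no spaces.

Step 1: G0=NOT G0=NOT 0=1 G1=0(const) G2=G2|G1=0|0=0 -> 100
Step 2: G0=NOT G0=NOT 1=0 G1=0(const) G2=G2|G1=0|0=0 -> 000
Step 3: G0=NOT G0=NOT 0=1 G1=0(const) G2=G2|G1=0|0=0 -> 100

100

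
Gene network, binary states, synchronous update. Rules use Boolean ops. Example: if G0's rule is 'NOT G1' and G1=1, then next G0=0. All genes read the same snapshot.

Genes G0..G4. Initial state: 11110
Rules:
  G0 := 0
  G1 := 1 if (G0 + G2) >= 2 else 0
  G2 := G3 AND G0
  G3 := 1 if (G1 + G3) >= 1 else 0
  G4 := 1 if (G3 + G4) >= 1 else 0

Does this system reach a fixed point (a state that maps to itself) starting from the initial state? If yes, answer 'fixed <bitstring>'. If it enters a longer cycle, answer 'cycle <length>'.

Answer: fixed 00011

Derivation:
Step 0: 11110
Step 1: G0=0(const) G1=(1+1>=2)=1 G2=G3&G0=1&1=1 G3=(1+1>=1)=1 G4=(1+0>=1)=1 -> 01111
Step 2: G0=0(const) G1=(0+1>=2)=0 G2=G3&G0=1&0=0 G3=(1+1>=1)=1 G4=(1+1>=1)=1 -> 00011
Step 3: G0=0(const) G1=(0+0>=2)=0 G2=G3&G0=1&0=0 G3=(0+1>=1)=1 G4=(1+1>=1)=1 -> 00011
Fixed point reached at step 2: 00011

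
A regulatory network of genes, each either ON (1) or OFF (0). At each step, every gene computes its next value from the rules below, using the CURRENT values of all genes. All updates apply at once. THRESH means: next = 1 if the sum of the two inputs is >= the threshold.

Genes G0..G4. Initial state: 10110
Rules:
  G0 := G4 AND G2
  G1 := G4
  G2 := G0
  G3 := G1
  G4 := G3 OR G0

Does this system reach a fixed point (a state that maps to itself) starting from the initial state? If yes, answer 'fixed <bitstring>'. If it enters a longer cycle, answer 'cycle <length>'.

Answer: cycle 2

Derivation:
Step 0: 10110
Step 1: G0=G4&G2=0&1=0 G1=G4=0 G2=G0=1 G3=G1=0 G4=G3|G0=1|1=1 -> 00101
Step 2: G0=G4&G2=1&1=1 G1=G4=1 G2=G0=0 G3=G1=0 G4=G3|G0=0|0=0 -> 11000
Step 3: G0=G4&G2=0&0=0 G1=G4=0 G2=G0=1 G3=G1=1 G4=G3|G0=0|1=1 -> 00111
Step 4: G0=G4&G2=1&1=1 G1=G4=1 G2=G0=0 G3=G1=0 G4=G3|G0=1|0=1 -> 11001
Step 5: G0=G4&G2=1&0=0 G1=G4=1 G2=G0=1 G3=G1=1 G4=G3|G0=0|1=1 -> 01111
Step 6: G0=G4&G2=1&1=1 G1=G4=1 G2=G0=0 G3=G1=1 G4=G3|G0=1|0=1 -> 11011
Step 7: G0=G4&G2=1&0=0 G1=G4=1 G2=G0=1 G3=G1=1 G4=G3|G0=1|1=1 -> 01111
Cycle of length 2 starting at step 5 -> no fixed point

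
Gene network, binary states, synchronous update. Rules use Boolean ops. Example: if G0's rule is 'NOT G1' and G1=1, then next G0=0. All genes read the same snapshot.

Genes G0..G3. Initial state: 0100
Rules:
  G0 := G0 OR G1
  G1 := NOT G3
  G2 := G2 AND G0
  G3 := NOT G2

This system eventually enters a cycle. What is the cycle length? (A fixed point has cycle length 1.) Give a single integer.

Step 0: 0100
Step 1: G0=G0|G1=0|1=1 G1=NOT G3=NOT 0=1 G2=G2&G0=0&0=0 G3=NOT G2=NOT 0=1 -> 1101
Step 2: G0=G0|G1=1|1=1 G1=NOT G3=NOT 1=0 G2=G2&G0=0&1=0 G3=NOT G2=NOT 0=1 -> 1001
Step 3: G0=G0|G1=1|0=1 G1=NOT G3=NOT 1=0 G2=G2&G0=0&1=0 G3=NOT G2=NOT 0=1 -> 1001
State from step 3 equals state from step 2 -> cycle length 1

Answer: 1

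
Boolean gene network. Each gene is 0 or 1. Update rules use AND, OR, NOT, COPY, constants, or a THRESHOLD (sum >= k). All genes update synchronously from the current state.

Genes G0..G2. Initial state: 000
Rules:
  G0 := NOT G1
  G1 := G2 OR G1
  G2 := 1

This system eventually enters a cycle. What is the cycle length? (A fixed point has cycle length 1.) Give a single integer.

Step 0: 000
Step 1: G0=NOT G1=NOT 0=1 G1=G2|G1=0|0=0 G2=1(const) -> 101
Step 2: G0=NOT G1=NOT 0=1 G1=G2|G1=1|0=1 G2=1(const) -> 111
Step 3: G0=NOT G1=NOT 1=0 G1=G2|G1=1|1=1 G2=1(const) -> 011
Step 4: G0=NOT G1=NOT 1=0 G1=G2|G1=1|1=1 G2=1(const) -> 011
State from step 4 equals state from step 3 -> cycle length 1

Answer: 1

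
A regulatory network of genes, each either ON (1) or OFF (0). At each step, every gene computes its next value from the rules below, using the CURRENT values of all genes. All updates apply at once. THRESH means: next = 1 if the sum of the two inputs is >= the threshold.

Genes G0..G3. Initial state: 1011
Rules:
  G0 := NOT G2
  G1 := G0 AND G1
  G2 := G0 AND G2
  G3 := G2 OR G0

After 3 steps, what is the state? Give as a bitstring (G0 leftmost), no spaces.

Step 1: G0=NOT G2=NOT 1=0 G1=G0&G1=1&0=0 G2=G0&G2=1&1=1 G3=G2|G0=1|1=1 -> 0011
Step 2: G0=NOT G2=NOT 1=0 G1=G0&G1=0&0=0 G2=G0&G2=0&1=0 G3=G2|G0=1|0=1 -> 0001
Step 3: G0=NOT G2=NOT 0=1 G1=G0&G1=0&0=0 G2=G0&G2=0&0=0 G3=G2|G0=0|0=0 -> 1000

1000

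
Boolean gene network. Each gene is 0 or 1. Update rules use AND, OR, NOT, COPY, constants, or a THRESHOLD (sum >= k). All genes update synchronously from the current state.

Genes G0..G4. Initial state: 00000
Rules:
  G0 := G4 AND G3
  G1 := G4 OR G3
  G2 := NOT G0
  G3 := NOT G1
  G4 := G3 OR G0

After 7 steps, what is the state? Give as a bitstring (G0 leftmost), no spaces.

Step 1: G0=G4&G3=0&0=0 G1=G4|G3=0|0=0 G2=NOT G0=NOT 0=1 G3=NOT G1=NOT 0=1 G4=G3|G0=0|0=0 -> 00110
Step 2: G0=G4&G3=0&1=0 G1=G4|G3=0|1=1 G2=NOT G0=NOT 0=1 G3=NOT G1=NOT 0=1 G4=G3|G0=1|0=1 -> 01111
Step 3: G0=G4&G3=1&1=1 G1=G4|G3=1|1=1 G2=NOT G0=NOT 0=1 G3=NOT G1=NOT 1=0 G4=G3|G0=1|0=1 -> 11101
Step 4: G0=G4&G3=1&0=0 G1=G4|G3=1|0=1 G2=NOT G0=NOT 1=0 G3=NOT G1=NOT 1=0 G4=G3|G0=0|1=1 -> 01001
Step 5: G0=G4&G3=1&0=0 G1=G4|G3=1|0=1 G2=NOT G0=NOT 0=1 G3=NOT G1=NOT 1=0 G4=G3|G0=0|0=0 -> 01100
Step 6: G0=G4&G3=0&0=0 G1=G4|G3=0|0=0 G2=NOT G0=NOT 0=1 G3=NOT G1=NOT 1=0 G4=G3|G0=0|0=0 -> 00100
Step 7: G0=G4&G3=0&0=0 G1=G4|G3=0|0=0 G2=NOT G0=NOT 0=1 G3=NOT G1=NOT 0=1 G4=G3|G0=0|0=0 -> 00110

00110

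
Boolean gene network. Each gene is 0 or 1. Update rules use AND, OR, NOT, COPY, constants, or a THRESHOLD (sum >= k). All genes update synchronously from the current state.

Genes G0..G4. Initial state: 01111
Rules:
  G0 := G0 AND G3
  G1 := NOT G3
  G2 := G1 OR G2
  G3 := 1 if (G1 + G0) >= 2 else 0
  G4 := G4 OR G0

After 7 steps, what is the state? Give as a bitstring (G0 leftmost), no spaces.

Step 1: G0=G0&G3=0&1=0 G1=NOT G3=NOT 1=0 G2=G1|G2=1|1=1 G3=(1+0>=2)=0 G4=G4|G0=1|0=1 -> 00101
Step 2: G0=G0&G3=0&0=0 G1=NOT G3=NOT 0=1 G2=G1|G2=0|1=1 G3=(0+0>=2)=0 G4=G4|G0=1|0=1 -> 01101
Step 3: G0=G0&G3=0&0=0 G1=NOT G3=NOT 0=1 G2=G1|G2=1|1=1 G3=(1+0>=2)=0 G4=G4|G0=1|0=1 -> 01101
Step 4: G0=G0&G3=0&0=0 G1=NOT G3=NOT 0=1 G2=G1|G2=1|1=1 G3=(1+0>=2)=0 G4=G4|G0=1|0=1 -> 01101
Step 5: G0=G0&G3=0&0=0 G1=NOT G3=NOT 0=1 G2=G1|G2=1|1=1 G3=(1+0>=2)=0 G4=G4|G0=1|0=1 -> 01101
Step 6: G0=G0&G3=0&0=0 G1=NOT G3=NOT 0=1 G2=G1|G2=1|1=1 G3=(1+0>=2)=0 G4=G4|G0=1|0=1 -> 01101
Step 7: G0=G0&G3=0&0=0 G1=NOT G3=NOT 0=1 G2=G1|G2=1|1=1 G3=(1+0>=2)=0 G4=G4|G0=1|0=1 -> 01101

01101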